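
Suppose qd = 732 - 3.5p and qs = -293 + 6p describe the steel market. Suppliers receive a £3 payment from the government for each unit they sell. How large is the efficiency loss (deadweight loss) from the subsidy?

Deadweight loss = 189/19

Pre-subsidy: 732 - 3.5p = -293 + 6p gives p* = 2050/19, q* = 6733/19.
With the subsidy, sellers receive ps = pb + 3 for each unit, where pb is the price buyers pay.
Supply in terms of pb becomes qs = -293 + 6(pb + 3) = -275 + 6pb. Setting this equal to demand: 732 - 3.5pb = -275 + 6pb, so pb = 106.
Sellers receive ps = 106 + 3 = 109; q' = 732 − 3.5·106 = 361.
The subsidy expands output by 361 − 6733/19 = 126/19 past the efficient level; on those units the gap between marginal cost and willingness to pay runs from 0 up to 3.
DWL = ½ × 3 × 126/19 = 189/19.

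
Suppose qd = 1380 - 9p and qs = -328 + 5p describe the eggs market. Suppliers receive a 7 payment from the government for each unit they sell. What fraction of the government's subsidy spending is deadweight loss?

Pre-subsidy: 1380 - 9p = -328 + 5p gives p* = 122, q* = 282.
With the subsidy, sellers receive ps = pb + 7 for each unit, where pb is the price buyers pay.
Supply in terms of pb becomes qs = -328 + 5(pb + 7) = -293 + 5pb. Setting this equal to demand: 1380 - 9pb = -293 + 5pb, so pb = 119.5.
Sellers receive ps = 119.5 + 7 = 126.5; q' = 1380 − 9·119.5 = 304.5.
ΔCS = ½(282 + 304.5)(122 − 119.5) = 733.125; ΔPS = ½(282 + 304.5)(126.5 − 122) = 1319.625.
Government spending = 7 × 304.5 = 2131.5.
DWL = ½ × 7 × (304.5 − 282) = 78.75; fraction = 78.75 / 2131.5 = 15/406.

DWL / government spending = 15/406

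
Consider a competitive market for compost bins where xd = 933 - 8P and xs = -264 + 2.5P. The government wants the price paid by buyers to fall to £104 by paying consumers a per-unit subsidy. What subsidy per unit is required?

Required subsidy s = £42 per unit

At a buyer price of 104, quantity demanded is 933 − 8·104 = 101.
Sellers supply 101 only when they receive Ps with -264 + 2.5·Ps = 101, i.e. Ps = 146.
s = Ps − Pb = 146 − 104 = 42.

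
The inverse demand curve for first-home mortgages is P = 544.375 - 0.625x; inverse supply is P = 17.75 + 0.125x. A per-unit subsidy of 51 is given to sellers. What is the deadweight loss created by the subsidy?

Pre-subsidy: 544.375 - 0.625x = 17.75 + 0.125x gives x* = 4213/6 and P* = 5065/48.
With the subsidy, sellers receive Ps = Pb + 51 for each unit, where Pb is the price buyers pay.
On the curves, Pb = 544.375 - 0.625x and Ps = 17.75 + 0.125x; the wedge Ps − Pb = 51 gives 17.75 + 0.125x − (544.375 - 0.625x) = 51, so x' = 4621/6.
Then Pb = 544.375 − 0.625·(4621/6) = 3025/48 and Ps = 17.75 + 0.125·(4621/6) = 5473/48.
The subsidy expands output by 4621/6 − 4213/6 = 68 past the efficient level; on those units the gap between marginal cost and willingness to pay runs from 0 up to 51.
DWL = ½ × 51 × 68 = 1734.

Deadweight loss = 1734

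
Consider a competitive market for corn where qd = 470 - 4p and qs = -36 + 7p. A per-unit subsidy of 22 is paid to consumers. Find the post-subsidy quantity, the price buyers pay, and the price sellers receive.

q' = 342; buyers pay 32; sellers receive 54

Pre-subsidy: 470 - 4p = -36 + 7p gives p* = 46, q* = 286.
With the rebate, buyers effectively pay pb = ps − 22, where ps is the price sellers receive.
Demand in terms of ps becomes qd = 470 − 4(ps − 22) = 558 - 4ps. Setting this equal to supply: 558 - 4ps = -36 + 7ps, so ps = 54.
Buyers pay pb = 54 − 22 = 32; q' = -36 + 7·54 = 342.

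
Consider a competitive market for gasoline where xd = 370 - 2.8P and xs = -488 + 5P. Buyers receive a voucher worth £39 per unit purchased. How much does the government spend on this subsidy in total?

Pre-subsidy: 370 - 2.8P = -488 + 5P gives P* = 110, x* = 62.
With the rebate, buyers effectively pay Pb = Ps − 39, where Ps is the price sellers receive.
Demand in terms of Ps becomes xd = 370 − 2.8(Ps − 39) = 479.2 - 2.8Ps. Setting this equal to supply: 479.2 - 2.8Ps = -488 + 5Ps, so Ps = 124.
Buyers pay Pb = 124 − 39 = 85; x' = -488 + 5·124 = 132.
Government outlay = subsidy × quantity = 39 × 132 = 5148.

Government cost = £5148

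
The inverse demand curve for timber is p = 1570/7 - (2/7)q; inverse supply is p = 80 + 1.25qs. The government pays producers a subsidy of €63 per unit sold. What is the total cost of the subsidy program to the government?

Government cost = 365652/43

Pre-subsidy: 1570/7 - (2/7)q = 80 + 1.25q gives q* = 4040/43 and p* = 8490/43.
With the subsidy, sellers receive ps = pb + 63 for each unit, where pb is the price buyers pay.
On the curves, pb = 1570/7 - (2/7)q and ps = 80 + 1.25q; the wedge ps − pb = 63 gives 80 + 1.25q − (1570/7 - (2/7)q) = 63, so q' = 5804/43.
Then pb = 1570/7 − (2/7)·(5804/43) = 7986/43 and ps = 80 + 1.25·(5804/43) = 10695/43.
Government outlay = subsidy × quantity = 63 × 5804/43 = 365652/43.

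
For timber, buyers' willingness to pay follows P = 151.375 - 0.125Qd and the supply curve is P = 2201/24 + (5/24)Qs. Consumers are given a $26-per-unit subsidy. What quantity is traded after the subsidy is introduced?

Pre-subsidy: 151.375 - 0.125Q = 2201/24 + (5/24)Q gives Q* = 179 and P* = 129.
With the rebate, buyers effectively pay Pb = Ps − 26, where Ps is the price sellers receive.
On the curves, Pb = 151.375 - 0.125Q and Ps = 2201/24 + (5/24)Q; the wedge Ps − Pb = 26 gives 2201/24 + (5/24)Q − (151.375 - 0.125Q) = 26, so Q' = 257.
Then Pb = 151.375 − 0.125·257 = 119.25 and Ps = 2201/24 + (5/24)·257 = 145.25.

Q' = 257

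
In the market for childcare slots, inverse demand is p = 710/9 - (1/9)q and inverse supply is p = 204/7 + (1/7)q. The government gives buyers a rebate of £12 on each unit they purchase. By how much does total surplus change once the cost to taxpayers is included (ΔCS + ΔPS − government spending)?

Net change in total surplus = -£283.5

Pre-subsidy: 710/9 - (1/9)q = 204/7 + (1/7)q gives q* = 195.875 and p* = 57.125.
With the rebate, buyers effectively pay pb = ps − 12, where ps is the price sellers receive.
On the curves, pb = 710/9 - (1/9)q and ps = 204/7 + (1/7)q; the wedge ps − pb = 12 gives 204/7 + (1/7)q − (710/9 - (1/9)q) = 12, so q' = 243.125.
Then pb = 710/9 − (1/9)·243.125 = 51.875 and ps = 204/7 + (1/7)·243.125 = 63.875.
ΔCS = ½(195.875 + 243.125)(57.125 − 51.875) = 1152.375; ΔPS = ½(195.875 + 243.125)(63.875 − 57.125) = 1481.625.
Government spending = 12 × 243.125 = 2917.5.
Net change = 1152.375 + 1481.625 − 2917.5 = -283.5. The loss equals the DWL triangle ½·12·47.25.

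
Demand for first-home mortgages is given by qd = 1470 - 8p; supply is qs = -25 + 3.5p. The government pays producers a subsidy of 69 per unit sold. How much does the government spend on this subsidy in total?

Pre-subsidy: 1470 - 8p = -25 + 3.5p gives p* = 130, q* = 430.
With the subsidy, sellers receive ps = pb + 69 for each unit, where pb is the price buyers pay.
Supply in terms of pb becomes qs = -25 + 3.5(pb + 69) = 216.5 + 3.5pb. Setting this equal to demand: 1470 - 8pb = 216.5 + 3.5pb, so pb = 109.
Sellers receive ps = 109 + 69 = 178; q' = 1470 − 8·109 = 598.
Government outlay = subsidy × quantity = 69 × 598 = 41262.

Government cost = 41262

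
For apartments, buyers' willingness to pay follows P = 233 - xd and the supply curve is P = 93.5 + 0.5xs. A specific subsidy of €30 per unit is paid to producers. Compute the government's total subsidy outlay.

Government cost = €3390

Pre-subsidy: 233 - x = 93.5 + 0.5x gives x* = 93 and P* = 140.
With the subsidy, sellers receive Ps = Pb + 30 for each unit, where Pb is the price buyers pay.
On the curves, Pb = 233 - x and Ps = 93.5 + 0.5x; the wedge Ps − Pb = 30 gives 93.5 + 0.5x − (233 - x) = 30, so x' = 113.
Then Pb = 233 − 1·113 = 120 and Ps = 93.5 + 0.5·113 = 150.
Government outlay = subsidy × quantity = 30 × 113 = 3390.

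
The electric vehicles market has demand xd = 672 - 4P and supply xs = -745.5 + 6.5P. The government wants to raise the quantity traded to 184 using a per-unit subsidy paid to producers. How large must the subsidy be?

At x = 184, invert demand for the buyer price: Pb = (672 − 184)/4 = 122; invert supply for the seller price: Ps = (184 − (-745.5))/6.5 = 143.
The subsidy must fill the gap: s = Ps − Pb = 143 − 122 = 21.

Required subsidy s = 21 per unit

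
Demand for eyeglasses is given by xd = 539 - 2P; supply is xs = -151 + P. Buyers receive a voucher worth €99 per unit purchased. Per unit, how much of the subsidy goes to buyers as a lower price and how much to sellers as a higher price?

Pre-subsidy: 539 - 2P = -151 + P gives P* = 230, x* = 79.
With the rebate, buyers effectively pay Pb = Ps − 99, where Ps is the price sellers receive.
Demand in terms of Ps becomes xd = 539 − 2(Ps − 99) = 737 - 2Ps. Setting this equal to supply: 737 - 2Ps = -151 + Ps, so Ps = 296.
Buyers pay Pb = 296 − 99 = 197; x' = -151 + 1·296 = 145.
Buyers' price falls by P* − Pb = 230 − 197 = 33; sellers' price rises by Ps − P* = 296 − 230 = 66.

Buyers gain €33 per unit; sellers gain €66 per unit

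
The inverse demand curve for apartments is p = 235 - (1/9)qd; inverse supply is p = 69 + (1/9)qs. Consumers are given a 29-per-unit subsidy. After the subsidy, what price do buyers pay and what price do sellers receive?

Buyers pay 137.5; sellers receive 166.5

Pre-subsidy: 235 - (1/9)q = 69 + (1/9)q gives q* = 747 and p* = 152.
With the rebate, buyers effectively pay pb = ps − 29, where ps is the price sellers receive.
On the curves, pb = 235 - (1/9)q and ps = 69 + (1/9)q; the wedge ps − pb = 29 gives 69 + (1/9)q − (235 - (1/9)q) = 29, so q' = 877.5.
Then pb = 235 − (1/9)·877.5 = 137.5 and ps = 69 + (1/9)·877.5 = 166.5.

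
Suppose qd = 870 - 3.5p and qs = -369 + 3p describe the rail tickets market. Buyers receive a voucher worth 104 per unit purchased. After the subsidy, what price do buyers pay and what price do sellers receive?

Buyers pay 1854/13; sellers receive 3206/13

Pre-subsidy: 870 - 3.5p = -369 + 3p gives p* = 2478/13, q* = 2637/13.
With the rebate, buyers effectively pay pb = ps − 104, where ps is the price sellers receive.
Demand in terms of ps becomes qd = 870 − 3.5(ps − 104) = 1234 - 3.5ps. Setting this equal to supply: 1234 - 3.5ps = -369 + 3ps, so ps = 3206/13.
Buyers pay pb = 3206/13 − 104 = 1854/13; q' = -369 + 3·(3206/13) = 4821/13.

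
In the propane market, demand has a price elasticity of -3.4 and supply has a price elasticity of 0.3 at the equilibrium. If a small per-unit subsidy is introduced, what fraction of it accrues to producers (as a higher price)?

Producer share = 34/37

For a small subsidy around the equilibrium, the benefit split depends on the relative slopes, which at a point are proportional to the elasticities.
Buyer share = εs/(εs + |εd|) = 0.3/(0.3 + 3.4) = 3/37; seller share = |εd|/(εs + |εd|) = 34/37.
So producers capture 34/37 of the subsidy.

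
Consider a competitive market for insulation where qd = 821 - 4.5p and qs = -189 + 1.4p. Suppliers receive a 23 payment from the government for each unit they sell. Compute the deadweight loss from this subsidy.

Deadweight loss = 33327/118

Pre-subsidy: 821 - 4.5p = -189 + 1.4p gives p* = 10100/59, q* = 2989/59.
With the subsidy, sellers receive ps = pb + 23 for each unit, where pb is the price buyers pay.
Supply in terms of pb becomes qs = -189 + 1.4(pb + 23) = -156.8 + 1.4pb. Setting this equal to demand: 821 - 4.5pb = -156.8 + 1.4pb, so pb = 9778/59.
Sellers receive ps = 9778/59 + 23 = 11135/59; q' = 821 − 4.5·(9778/59) = 4438/59.
The subsidy expands output by 4438/59 − 2989/59 = 1449/59 past the efficient level; on those units the gap between marginal cost and willingness to pay runs from 0 up to 23.
DWL = ½ × 23 × 1449/59 = 33327/118.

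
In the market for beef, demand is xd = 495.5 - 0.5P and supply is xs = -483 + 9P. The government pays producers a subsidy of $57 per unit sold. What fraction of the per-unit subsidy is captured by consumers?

Pre-subsidy: 495.5 - 0.5P = -483 + 9P gives P* = 103, x* = 444.
With the subsidy, sellers receive Ps = Pb + 57 for each unit, where Pb is the price buyers pay.
Supply in terms of Pb becomes xs = -483 + 9(Pb + 57) = 30 + 9Pb. Setting this equal to demand: 495.5 - 0.5Pb = 30 + 9Pb, so Pb = 49.
Sellers receive Ps = 49 + 57 = 106; x' = 495.5 − 0.5·49 = 471.
Buyers' price falls by P* − Pb = 103 − 49 = 54; sellers' price rises by Ps − P* = 106 − 103 = 3.
So consumers capture 54/57 = 18/19 of each unit of subsidy.

Consumer share = 18/19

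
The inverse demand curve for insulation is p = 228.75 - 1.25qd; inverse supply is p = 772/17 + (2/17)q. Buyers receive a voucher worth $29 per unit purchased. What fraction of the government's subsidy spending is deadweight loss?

DWL / government spending = 986/14439

Pre-subsidy: 228.75 - 1.25q = 772/17 + (2/17)q gives q* = 12467/93 and p* = 5690/93.
With the rebate, buyers effectively pay pb = ps − 29, where ps is the price sellers receive.
On the curves, pb = 228.75 - 1.25q and ps = 772/17 + (2/17)q; the wedge ps − pb = 29 gives 772/17 + (2/17)q − (228.75 - 1.25q) = 29, so q' = 4813/31.
Then pb = 228.75 − 1.25·(4813/31) = 1075/31 and ps = 772/17 + (2/17)·(4813/31) = 1974/31.
ΔCS = ½(12467/93 + 4813/31)(5690/93 − 1075/31) = 33161645/8649; ΔPS = ½(12467/93 + 4813/31)(1974/31 − 5690/93) = 3121096/8649.
Government spending = 29 × 4813/31 = 139577/31.
DWL = ½ × 29 × (4813/31 − 12467/93) = 28594/93; fraction = (28594/93) / (139577/31) = 986/14439.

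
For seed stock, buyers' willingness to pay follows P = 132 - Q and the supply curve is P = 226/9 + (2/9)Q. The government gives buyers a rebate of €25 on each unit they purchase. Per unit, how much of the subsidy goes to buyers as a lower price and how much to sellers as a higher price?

Pre-subsidy: 132 - Q = 226/9 + (2/9)Q gives Q* = 962/11 and P* = 490/11.
With the rebate, buyers effectively pay Pb = Ps − 25, where Ps is the price sellers receive.
On the curves, Pb = 132 - Q and Ps = 226/9 + (2/9)Q; the wedge Ps − Pb = 25 gives 226/9 + (2/9)Q − (132 - Q) = 25, so Q' = 1187/11.
Then Pb = 132 − 1·(1187/11) = 265/11 and Ps = 226/9 + (2/9)·(1187/11) = 540/11.
Buyers' price falls by P* − Pb = 490/11 − 265/11 = 225/11; sellers' price rises by Ps − P* = 540/11 − 490/11 = 50/11.

Buyers gain 225/11 per unit; sellers gain 50/11 per unit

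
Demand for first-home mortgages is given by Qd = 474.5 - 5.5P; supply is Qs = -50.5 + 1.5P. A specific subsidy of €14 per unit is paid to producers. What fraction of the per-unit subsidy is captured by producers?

Pre-subsidy: 474.5 - 5.5P = -50.5 + 1.5P gives P* = 75, Q* = 62.
With the subsidy, sellers receive Ps = Pb + 14 for each unit, where Pb is the price buyers pay.
Supply in terms of Pb becomes Qs = -50.5 + 1.5(Pb + 14) = -29.5 + 1.5Pb. Setting this equal to demand: 474.5 - 5.5Pb = -29.5 + 1.5Pb, so Pb = 72.
Sellers receive Ps = 72 + 14 = 86; Q' = 474.5 − 5.5·72 = 78.5.
Buyers' price falls by P* − Pb = 75 − 72 = 3; sellers' price rises by Ps − P* = 86 − 75 = 11.
So producers capture 11/14 = 11/14 of each unit of subsidy.

Producer share = 11/14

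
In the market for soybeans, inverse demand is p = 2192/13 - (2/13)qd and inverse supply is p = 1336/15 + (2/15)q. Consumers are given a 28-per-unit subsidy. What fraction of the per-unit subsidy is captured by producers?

Pre-subsidy: 2192/13 - (2/13)q = 1336/15 + (2/15)q gives q* = 277 and p* = 126.
With the rebate, buyers effectively pay pb = ps − 28, where ps is the price sellers receive.
On the curves, pb = 2192/13 - (2/13)q and ps = 1336/15 + (2/15)q; the wedge ps − pb = 28 gives 1336/15 + (2/15)q − (2192/13 - (2/13)q) = 28, so q' = 374.5.
Then pb = 2192/13 − (2/13)·374.5 = 111 and ps = 1336/15 + (2/15)·374.5 = 139.
Buyers' price falls by p* − pb = 126 − 111 = 15; sellers' price rises by ps − p* = 139 − 126 = 13.
So producers capture 13/28 = 13/28 of each unit of subsidy.

Producer share = 13/28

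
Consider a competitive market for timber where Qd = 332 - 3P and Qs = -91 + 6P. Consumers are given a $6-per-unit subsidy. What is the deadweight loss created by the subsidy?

Pre-subsidy: 332 - 3P = -91 + 6P gives P* = 47, Q* = 191.
With the rebate, buyers effectively pay Pb = Ps − 6, where Ps is the price sellers receive.
Demand in terms of Ps becomes Qd = 332 − 3(Ps − 6) = 350 - 3Ps. Setting this equal to supply: 350 - 3Ps = -91 + 6Ps, so Ps = 49.
Buyers pay Pb = 49 − 6 = 43; Q' = -91 + 6·49 = 203.
The subsidy expands output by 203 − 191 = 12 past the efficient level; on those units the gap between marginal cost and willingness to pay runs from 0 up to 6.
DWL = ½ × 6 × 12 = 36.

Deadweight loss = $36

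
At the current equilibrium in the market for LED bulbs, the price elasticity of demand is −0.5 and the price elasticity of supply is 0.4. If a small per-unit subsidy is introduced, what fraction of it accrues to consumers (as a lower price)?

For a small subsidy around the equilibrium, the benefit split depends on the relative slopes, which at a point are proportional to the elasticities.
Buyer share = εs/(εs + |εd|) = 0.4/(0.4 + 0.5) = 4/9; seller share = |εd|/(εs + |εd|) = 5/9.

Consumer share = 4/9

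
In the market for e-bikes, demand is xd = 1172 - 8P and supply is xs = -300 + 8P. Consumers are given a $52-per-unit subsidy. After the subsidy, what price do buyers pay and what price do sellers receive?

Buyers pay $66; sellers receive $118

Pre-subsidy: 1172 - 8P = -300 + 8P gives P* = 92, x* = 436.
With the rebate, buyers effectively pay Pb = Ps − 52, where Ps is the price sellers receive.
Demand in terms of Ps becomes xd = 1172 − 8(Ps − 52) = 1588 - 8Ps. Setting this equal to supply: 1588 - 8Ps = -300 + 8Ps, so Ps = 118.
Buyers pay Pb = 118 − 52 = 66; x' = -300 + 8·118 = 644.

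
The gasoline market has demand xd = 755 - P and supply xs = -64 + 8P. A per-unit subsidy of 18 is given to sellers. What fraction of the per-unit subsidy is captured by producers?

Pre-subsidy: 755 - P = -64 + 8P gives P* = 91, x* = 664.
With the subsidy, sellers receive Ps = Pb + 18 for each unit, where Pb is the price buyers pay.
Supply in terms of Pb becomes xs = -64 + 8(Pb + 18) = 80 + 8Pb. Setting this equal to demand: 755 - Pb = 80 + 8Pb, so Pb = 75.
Sellers receive Ps = 75 + 18 = 93; x' = 755 − 1·75 = 680.
Buyers' price falls by P* − Pb = 91 − 75 = 16; sellers' price rises by Ps − P* = 93 − 91 = 2.
So producers capture 2/18 = 1/9 of each unit of subsidy.

Producer share = 1/9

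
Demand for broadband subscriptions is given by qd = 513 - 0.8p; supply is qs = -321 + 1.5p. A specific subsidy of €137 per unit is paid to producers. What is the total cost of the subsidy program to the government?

Pre-subsidy: 513 - 0.8p = -321 + 1.5p gives p* = 8340/23, q* = 5127/23.
With the subsidy, sellers receive ps = pb + 137 for each unit, where pb is the price buyers pay.
Supply in terms of pb becomes qs = -321 + 1.5(pb + 137) = -115.5 + 1.5pb. Setting this equal to demand: 513 - 0.8pb = -115.5 + 1.5pb, so pb = 6285/23.
Sellers receive ps = 6285/23 + 137 = 9436/23; q' = 513 − 0.8·(6285/23) = 6771/23.
Government outlay = subsidy × quantity = 137 × 6771/23 = 927627/23.

Government cost = 927627/23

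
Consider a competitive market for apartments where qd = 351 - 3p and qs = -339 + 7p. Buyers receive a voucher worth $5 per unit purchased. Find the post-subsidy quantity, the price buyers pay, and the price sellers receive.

Pre-subsidy: 351 - 3p = -339 + 7p gives p* = 69, q* = 144.
With the rebate, buyers effectively pay pb = ps − 5, where ps is the price sellers receive.
Demand in terms of ps becomes qd = 351 − 3(ps − 5) = 366 - 3ps. Setting this equal to supply: 366 - 3ps = -339 + 7ps, so ps = 70.5.
Buyers pay pb = 70.5 − 5 = 65.5; q' = -339 + 7·70.5 = 154.5.

q' = 154.5; buyers pay $65.5; sellers receive $70.5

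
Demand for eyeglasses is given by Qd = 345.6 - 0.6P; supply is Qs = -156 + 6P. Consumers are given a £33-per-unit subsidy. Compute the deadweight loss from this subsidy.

Pre-subsidy: 345.6 - 0.6P = -156 + 6P gives P* = 76, Q* = 300.
With the rebate, buyers effectively pay Pb = Ps − 33, where Ps is the price sellers receive.
Demand in terms of Ps becomes Qd = 345.6 − 0.6(Ps − 33) = 365.4 - 0.6Ps. Setting this equal to supply: 365.4 - 0.6Ps = -156 + 6Ps, so Ps = 79.
Buyers pay Pb = 79 − 33 = 46; Q' = -156 + 6·79 = 318.
The subsidy expands output by 318 − 300 = 18 past the efficient level; on those units the gap between marginal cost and willingness to pay runs from 0 up to 33.
DWL = ½ × 33 × 18 = 297.

Deadweight loss = £297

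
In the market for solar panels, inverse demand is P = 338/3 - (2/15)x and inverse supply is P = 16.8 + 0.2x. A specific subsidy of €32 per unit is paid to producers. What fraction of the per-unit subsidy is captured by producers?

Producer share = 0.6

Pre-subsidy: 338/3 - (2/15)x = 16.8 + 0.2x gives x* = 287.6 and P* = 74.32.
With the subsidy, sellers receive Ps = Pb + 32 for each unit, where Pb is the price buyers pay.
On the curves, Pb = 338/3 - (2/15)x and Ps = 16.8 + 0.2x; the wedge Ps − Pb = 32 gives 16.8 + 0.2x − (338/3 - (2/15)x) = 32, so x' = 383.6.
Then Pb = 338/3 − (2/15)·383.6 = 61.52 and Ps = 16.8 + 0.2·383.6 = 93.52.
Buyers' price falls by P* − Pb = 74.32 − 61.52 = 12.8; sellers' price rises by Ps − P* = 93.52 − 74.32 = 19.2.
So producers capture 19.2/32 = 0.6 of each unit of subsidy.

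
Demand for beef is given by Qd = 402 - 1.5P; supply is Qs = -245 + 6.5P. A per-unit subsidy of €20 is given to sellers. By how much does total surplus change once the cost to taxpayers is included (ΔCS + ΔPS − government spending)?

Net change in total surplus = -€243.75

Pre-subsidy: 402 - 1.5P = -245 + 6.5P gives P* = 80.875, Q* = 280.6875.
With the subsidy, sellers receive Ps = Pb + 20 for each unit, where Pb is the price buyers pay.
Supply in terms of Pb becomes Qs = -245 + 6.5(Pb + 20) = -115 + 6.5Pb. Setting this equal to demand: 402 - 1.5Pb = -115 + 6.5Pb, so Pb = 64.625.
Sellers receive Ps = 64.625 + 20 = 84.625; Q' = 402 − 1.5·64.625 = 305.0625.
ΔCS = ½(280.6875 + 305.0625)(80.875 − 64.625) = 4759.21875; ΔPS = ½(280.6875 + 305.0625)(84.625 − 80.875) = 1098.28125.
Government spending = 20 × 305.0625 = 6101.25.
Net change = 4759.21875 + 1098.28125 − 6101.25 = -243.75. The loss equals the DWL triangle ½·20·24.375.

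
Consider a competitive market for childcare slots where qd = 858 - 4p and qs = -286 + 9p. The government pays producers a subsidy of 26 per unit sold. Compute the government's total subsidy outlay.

Pre-subsidy: 858 - 4p = -286 + 9p gives p* = 88, q* = 506.
With the subsidy, sellers receive ps = pb + 26 for each unit, where pb is the price buyers pay.
Supply in terms of pb becomes qs = -286 + 9(pb + 26) = -52 + 9pb. Setting this equal to demand: 858 - 4pb = -52 + 9pb, so pb = 70.
Sellers receive ps = 70 + 26 = 96; q' = 858 − 4·70 = 578.
Government outlay = subsidy × quantity = 26 × 578 = 15028.

Government cost = 15028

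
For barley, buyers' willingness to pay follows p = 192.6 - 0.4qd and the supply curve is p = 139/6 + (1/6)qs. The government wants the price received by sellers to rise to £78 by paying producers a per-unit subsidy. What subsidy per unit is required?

Required subsidy s = £17 per unit

At a seller price of 78, quantity supplied is -139 + 6·78 = 329.
Buyers absorb 329 only when they pay pb = 192.6 − 0.4·329 = 61.
s = ps − pb = 78 − 61 = 17.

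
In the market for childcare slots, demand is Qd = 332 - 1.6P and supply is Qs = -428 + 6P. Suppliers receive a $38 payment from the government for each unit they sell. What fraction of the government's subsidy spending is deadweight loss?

DWL / government spending = 6/55

Pre-subsidy: 332 - 1.6P = -428 + 6P gives P* = 100, Q* = 172.
With the subsidy, sellers receive Ps = Pb + 38 for each unit, where Pb is the price buyers pay.
Supply in terms of Pb becomes Qs = -428 + 6(Pb + 38) = -200 + 6Pb. Setting this equal to demand: 332 - 1.6Pb = -200 + 6Pb, so Pb = 70.
Sellers receive Ps = 70 + 38 = 108; Q' = 332 − 1.6·70 = 220.
ΔCS = ½(172 + 220)(100 − 70) = 5880; ΔPS = ½(172 + 220)(108 − 100) = 1568.
Government spending = 38 × 220 = 8360.
DWL = ½ × 38 × (220 − 172) = 912; fraction = 912 / 8360 = 6/55.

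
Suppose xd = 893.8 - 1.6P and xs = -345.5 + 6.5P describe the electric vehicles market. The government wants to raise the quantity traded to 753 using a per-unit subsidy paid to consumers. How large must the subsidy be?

At x = 753, invert demand for the buyer price: Pb = (893.8 − 753)/1.6 = 88; invert supply for the seller price: Ps = (753 − (-345.5))/6.5 = 169.
The subsidy must fill the gap: s = Ps − Pb = 169 − 88 = 81.

Required subsidy s = 81 per unit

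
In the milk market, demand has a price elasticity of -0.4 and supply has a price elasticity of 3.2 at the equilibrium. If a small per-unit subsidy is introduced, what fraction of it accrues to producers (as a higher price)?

For a small subsidy around the equilibrium, the benefit split depends on the relative slopes, which at a point are proportional to the elasticities.
Buyer share = εs/(εs + |εd|) = 3.2/(3.2 + 0.4) = 8/9; seller share = |εd|/(εs + |εd|) = 1/9.
So producers capture 1/9 of the subsidy.

Producer share = 1/9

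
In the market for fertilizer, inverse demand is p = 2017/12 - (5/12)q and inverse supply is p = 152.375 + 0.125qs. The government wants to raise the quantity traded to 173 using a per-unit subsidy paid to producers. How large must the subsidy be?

Required subsidy s = 78 per unit

At q = 173, from the demand curve buyers pay pb = 2017/12 − (5/12)·173 = 96; from the supply curve sellers need ps = 152.375 + 0.125·173 = 174.
The subsidy must fill the gap: s = ps − pb = 174 − 96 = 78.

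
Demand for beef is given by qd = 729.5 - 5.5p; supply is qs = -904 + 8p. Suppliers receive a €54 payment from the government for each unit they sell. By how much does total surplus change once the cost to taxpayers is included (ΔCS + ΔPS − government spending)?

Net change in total surplus = -€4752

Pre-subsidy: 729.5 - 5.5p = -904 + 8p gives p* = 121, q* = 64.
With the subsidy, sellers receive ps = pb + 54 for each unit, where pb is the price buyers pay.
Supply in terms of pb becomes qs = -904 + 8(pb + 54) = -472 + 8pb. Setting this equal to demand: 729.5 - 5.5pb = -472 + 8pb, so pb = 89.
Sellers receive ps = 89 + 54 = 143; q' = 729.5 − 5.5·89 = 240.
ΔCS = ½(64 + 240)(121 − 89) = 4864; ΔPS = ½(64 + 240)(143 − 121) = 3344.
Government spending = 54 × 240 = 12960.
Net change = 4864 + 3344 − 12960 = -4752. The loss equals the DWL triangle ½·54·176.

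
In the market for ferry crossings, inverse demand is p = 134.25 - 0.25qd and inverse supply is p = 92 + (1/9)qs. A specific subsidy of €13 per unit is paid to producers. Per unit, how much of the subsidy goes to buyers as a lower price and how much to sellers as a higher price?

Pre-subsidy: 134.25 - 0.25q = 92 + (1/9)q gives q* = 117 and p* = 105.
With the subsidy, sellers receive ps = pb + 13 for each unit, where pb is the price buyers pay.
On the curves, pb = 134.25 - 0.25q and ps = 92 + (1/9)q; the wedge ps − pb = 13 gives 92 + (1/9)q − (134.25 - 0.25q) = 13, so q' = 153.
Then pb = 134.25 − 0.25·153 = 96 and ps = 92 + (1/9)·153 = 109.
Buyers' price falls by p* − pb = 105 − 96 = 9; sellers' price rises by ps − p* = 109 − 105 = 4.

Buyers gain €9 per unit; sellers gain €4 per unit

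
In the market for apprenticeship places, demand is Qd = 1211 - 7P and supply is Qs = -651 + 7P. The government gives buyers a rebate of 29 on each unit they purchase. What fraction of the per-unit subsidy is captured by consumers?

Consumer share = 0.5

Pre-subsidy: 1211 - 7P = -651 + 7P gives P* = 133, Q* = 280.
With the rebate, buyers effectively pay Pb = Ps − 29, where Ps is the price sellers receive.
Demand in terms of Ps becomes Qd = 1211 − 7(Ps − 29) = 1414 - 7Ps. Setting this equal to supply: 1414 - 7Ps = -651 + 7Ps, so Ps = 147.5.
Buyers pay Pb = 147.5 − 29 = 118.5; Q' = -651 + 7·147.5 = 381.5.
Buyers' price falls by P* − Pb = 133 − 118.5 = 14.5; sellers' price rises by Ps − P* = 147.5 − 133 = 14.5.
So consumers capture 14.5/29 = 0.5 of each unit of subsidy.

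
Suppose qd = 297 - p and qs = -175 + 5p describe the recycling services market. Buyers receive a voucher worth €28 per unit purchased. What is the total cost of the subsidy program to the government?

Pre-subsidy: 297 - p = -175 + 5p gives p* = 236/3, q* = 655/3.
With the rebate, buyers effectively pay pb = ps − 28, where ps is the price sellers receive.
Demand in terms of ps becomes qd = 297 − 1(ps − 28) = 325 - ps. Setting this equal to supply: 325 - ps = -175 + 5ps, so ps = 250/3.
Buyers pay pb = 250/3 − 28 = 166/3; q' = -175 + 5·(250/3) = 725/3.
Government outlay = subsidy × quantity = 28 × 725/3 = 20300/3.

Government cost = 20300/3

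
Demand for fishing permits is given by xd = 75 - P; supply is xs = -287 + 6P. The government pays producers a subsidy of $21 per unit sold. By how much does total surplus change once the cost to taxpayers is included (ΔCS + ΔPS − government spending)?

Pre-subsidy: 75 - P = -287 + 6P gives P* = 362/7, x* = 163/7.
With the subsidy, sellers receive Ps = Pb + 21 for each unit, where Pb is the price buyers pay.
Supply in terms of Pb becomes xs = -287 + 6(Pb + 21) = -161 + 6Pb. Setting this equal to demand: 75 - Pb = -161 + 6Pb, so Pb = 236/7.
Sellers receive Ps = 236/7 + 21 = 383/7; x' = 75 − 1·(236/7) = 289/7.
ΔCS = ½(163/7 + 289/7)(362/7 − 236/7) = 4068/7; ΔPS = ½(163/7 + 289/7)(383/7 − 362/7) = 678/7.
Government spending = 21 × 289/7 = 867.
Net change = 4068/7 + 678/7 − 867 = -189. The loss equals the DWL triangle ½·21·18.

Net change in total surplus = -$189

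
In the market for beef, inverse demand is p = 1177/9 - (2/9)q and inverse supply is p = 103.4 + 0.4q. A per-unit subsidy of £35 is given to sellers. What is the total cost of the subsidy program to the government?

Government cost = £3508.75

Pre-subsidy: 1177/9 - (2/9)q = 103.4 + 0.4q gives q* = 44 and p* = 121.
With the subsidy, sellers receive ps = pb + 35 for each unit, where pb is the price buyers pay.
On the curves, pb = 1177/9 - (2/9)q and ps = 103.4 + 0.4q; the wedge ps − pb = 35 gives 103.4 + 0.4q − (1177/9 - (2/9)q) = 35, so q' = 100.25.
Then pb = 1177/9 − (2/9)·100.25 = 108.5 and ps = 103.4 + 0.4·100.25 = 143.5.
Government outlay = subsidy × quantity = 35 × 100.25 = 3508.75.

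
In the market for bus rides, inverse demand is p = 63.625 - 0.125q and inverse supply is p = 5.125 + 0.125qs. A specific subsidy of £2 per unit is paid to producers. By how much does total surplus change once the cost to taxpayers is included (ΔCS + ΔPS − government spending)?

Pre-subsidy: 63.625 - 0.125q = 5.125 + 0.125q gives q* = 234 and p* = 34.375.
With the subsidy, sellers receive ps = pb + 2 for each unit, where pb is the price buyers pay.
On the curves, pb = 63.625 - 0.125q and ps = 5.125 + 0.125q; the wedge ps − pb = 2 gives 5.125 + 0.125q − (63.625 - 0.125q) = 2, so q' = 242.
Then pb = 63.625 − 0.125·242 = 33.375 and ps = 5.125 + 0.125·242 = 35.375.
ΔCS = ½(234 + 242)(34.375 − 33.375) = 238; ΔPS = ½(234 + 242)(35.375 − 34.375) = 238.
Government spending = 2 × 242 = 484.
Net change = 238 + 238 − 484 = -8. The loss equals the DWL triangle ½·2·8.

Net change in total surplus = -£8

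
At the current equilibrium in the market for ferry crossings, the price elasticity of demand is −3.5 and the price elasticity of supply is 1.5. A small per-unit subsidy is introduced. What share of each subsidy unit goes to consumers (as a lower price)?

For a small subsidy around the equilibrium, the benefit split depends on the relative slopes, which at a point are proportional to the elasticities.
Buyer share = εs/(εs + |εd|) = 1.5/(1.5 + 3.5) = 0.3; seller share = |εd|/(εs + |εd|) = 0.7.

Consumer share = 0.3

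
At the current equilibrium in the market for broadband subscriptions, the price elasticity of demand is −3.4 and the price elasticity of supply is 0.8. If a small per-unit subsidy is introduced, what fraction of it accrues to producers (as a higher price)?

Producer share = 17/21

For a small subsidy around the equilibrium, the benefit split depends on the relative slopes, which at a point are proportional to the elasticities.
Buyer share = εs/(εs + |εd|) = 0.8/(0.8 + 3.4) = 4/21; seller share = |εd|/(εs + |εd|) = 17/21.
So producers capture 17/21 of the subsidy.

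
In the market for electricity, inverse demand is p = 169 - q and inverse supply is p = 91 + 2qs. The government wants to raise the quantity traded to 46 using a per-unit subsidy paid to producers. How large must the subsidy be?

Required subsidy s = 60 per unit

At q = 46, from the demand curve buyers pay pb = 169 − 1·46 = 123; from the supply curve sellers need ps = 91 + 2·46 = 183.
The subsidy must fill the gap: s = ps − pb = 183 − 123 = 60.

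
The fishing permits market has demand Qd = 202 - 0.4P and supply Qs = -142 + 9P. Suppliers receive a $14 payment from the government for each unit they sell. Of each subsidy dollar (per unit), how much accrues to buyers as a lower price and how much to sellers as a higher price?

Buyers gain 630/47 per unit; sellers gain 28/47 per unit

Pre-subsidy: 202 - 0.4P = -142 + 9P gives P* = 1720/47, Q* = 8806/47.
With the subsidy, sellers receive Ps = Pb + 14 for each unit, where Pb is the price buyers pay.
Supply in terms of Pb becomes Qs = -142 + 9(Pb + 14) = -16 + 9Pb. Setting this equal to demand: 202 - 0.4Pb = -16 + 9Pb, so Pb = 1090/47.
Sellers receive Ps = 1090/47 + 14 = 1748/47; Q' = 202 − 0.4·(1090/47) = 9058/47.
Buyers' price falls by P* − Pb = 1720/47 − 1090/47 = 630/47; sellers' price rises by Ps − P* = 1748/47 − 1720/47 = 28/47.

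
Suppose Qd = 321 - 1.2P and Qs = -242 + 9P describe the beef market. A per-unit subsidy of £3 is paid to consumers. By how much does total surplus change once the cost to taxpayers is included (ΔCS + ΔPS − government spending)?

Pre-subsidy: 321 - 1.2P = -242 + 9P gives P* = 2815/51, Q* = 4331/17.
With the rebate, buyers effectively pay Pb = Ps − 3, where Ps is the price sellers receive.
Demand in terms of Ps becomes Qd = 321 − 1.2(Ps − 3) = 324.6 - 1.2Ps. Setting this equal to supply: 324.6 - 1.2Ps = -242 + 9Ps, so Ps = 2833/51.
Buyers pay Pb = 2833/51 − 3 = 2680/51; Q' = -242 + 9·(2833/51) = 4385/17.
ΔCS = ½(4331/17 + 4385/17)(2815/51 − 2680/51) = 196110/289; ΔPS = ½(4331/17 + 4385/17)(2833/51 − 2815/51) = 26148/289.
Government spending = 3 × 4385/17 = 13155/17.
Net change = 196110/289 + 26148/289 − 13155/17 = -81/17. The loss equals the DWL triangle ½·3·54/17.

Net change in total surplus = -81/17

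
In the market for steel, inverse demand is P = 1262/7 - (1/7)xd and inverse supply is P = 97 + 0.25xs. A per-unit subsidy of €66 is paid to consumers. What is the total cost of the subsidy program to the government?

Pre-subsidy: 1262/7 - (1/7)x = 97 + 0.25x gives x* = 212 and P* = 150.
With the rebate, buyers effectively pay Pb = Ps − 66, where Ps is the price sellers receive.
On the curves, Pb = 1262/7 - (1/7)x and Ps = 97 + 0.25x; the wedge Ps − Pb = 66 gives 97 + 0.25x − (1262/7 - (1/7)x) = 66, so x' = 380.
Then Pb = 1262/7 − (1/7)·380 = 126 and Ps = 97 + 0.25·380 = 192.
Government outlay = subsidy × quantity = 66 × 380 = 25080.

Government cost = €25080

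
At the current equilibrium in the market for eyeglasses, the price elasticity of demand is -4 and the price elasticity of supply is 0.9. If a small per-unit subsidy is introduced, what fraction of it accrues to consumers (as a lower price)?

For a small subsidy around the equilibrium, the benefit split depends on the relative slopes, which at a point are proportional to the elasticities.
Buyer share = εs/(εs + |εd|) = 0.9/(0.9 + 4) = 9/49; seller share = |εd|/(εs + |εd|) = 40/49.

Consumer share = 9/49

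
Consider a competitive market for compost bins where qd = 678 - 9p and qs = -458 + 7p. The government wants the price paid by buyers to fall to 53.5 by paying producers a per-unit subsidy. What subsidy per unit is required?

At a buyer price of 53.5, quantity demanded is 678 − 9·53.5 = 196.5.
Sellers supply 196.5 only when they receive ps with -458 + 7·ps = 196.5, i.e. ps = 93.5.
s = ps − pb = 93.5 − 53.5 = 40.

Required subsidy s = 40 per unit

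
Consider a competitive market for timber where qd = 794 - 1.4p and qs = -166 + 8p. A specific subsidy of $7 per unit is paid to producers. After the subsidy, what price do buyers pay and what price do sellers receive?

Pre-subsidy: 794 - 1.4p = -166 + 8p gives p* = 4800/47, q* = 30598/47.
With the subsidy, sellers receive ps = pb + 7 for each unit, where pb is the price buyers pay.
Supply in terms of pb becomes qs = -166 + 8(pb + 7) = -110 + 8pb. Setting this equal to demand: 794 - 1.4pb = -110 + 8pb, so pb = 4520/47.
Sellers receive ps = 4520/47 + 7 = 4849/47; q' = 794 − 1.4·(4520/47) = 30990/47.

Buyers pay 4520/47; sellers receive 4849/47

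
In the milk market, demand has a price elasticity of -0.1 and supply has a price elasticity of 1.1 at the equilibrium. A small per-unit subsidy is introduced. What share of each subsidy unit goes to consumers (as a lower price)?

Consumer share = 11/12

For a small subsidy around the equilibrium, the benefit split depends on the relative slopes, which at a point are proportional to the elasticities.
Buyer share = εs/(εs + |εd|) = 1.1/(1.1 + 0.1) = 11/12; seller share = |εd|/(εs + |εd|) = 1/12.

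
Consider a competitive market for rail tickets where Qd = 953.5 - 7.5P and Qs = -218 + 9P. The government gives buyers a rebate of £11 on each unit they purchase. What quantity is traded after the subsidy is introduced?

Pre-subsidy: 953.5 - 7.5P = -218 + 9P gives P* = 71, Q* = 421.
With the rebate, buyers effectively pay Pb = Ps − 11, where Ps is the price sellers receive.
Demand in terms of Ps becomes Qd = 953.5 − 7.5(Ps − 11) = 1036 - 7.5Ps. Setting this equal to supply: 1036 - 7.5Ps = -218 + 9Ps, so Ps = 76.
Buyers pay Pb = 76 − 11 = 65; Q' = -218 + 9·76 = 466.

Q' = 466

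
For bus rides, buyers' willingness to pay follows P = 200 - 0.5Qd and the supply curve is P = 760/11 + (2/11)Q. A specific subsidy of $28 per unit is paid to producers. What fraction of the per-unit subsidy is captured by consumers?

Consumer share = 11/15

Pre-subsidy: 200 - 0.5Q = 760/11 + (2/11)Q gives Q* = 192 and P* = 104.
With the subsidy, sellers receive Ps = Pb + 28 for each unit, where Pb is the price buyers pay.
On the curves, Pb = 200 - 0.5Q and Ps = 760/11 + (2/11)Q; the wedge Ps − Pb = 28 gives 760/11 + (2/11)Q − (200 - 0.5Q) = 28, so Q' = 3496/15.
Then Pb = 200 − 0.5·(3496/15) = 1252/15 and Ps = 760/11 + (2/11)·(3496/15) = 1672/15.
Buyers' price falls by P* − Pb = 104 − 1252/15 = 308/15; sellers' price rises by Ps − P* = 1672/15 − 104 = 112/15.
So consumers capture (308/15)/28 = 11/15 of each unit of subsidy.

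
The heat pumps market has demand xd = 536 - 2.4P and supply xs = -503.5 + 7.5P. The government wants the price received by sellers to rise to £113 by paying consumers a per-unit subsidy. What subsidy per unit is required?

At a seller price of 113, quantity supplied is -503.5 + 7.5·113 = 344.
Buyers absorb 344 only when they pay Pb with 536 − 2.4·Pb = 344, i.e. Pb = 80.
s = Ps − Pb = 113 − 80 = 33.

Required subsidy s = £33 per unit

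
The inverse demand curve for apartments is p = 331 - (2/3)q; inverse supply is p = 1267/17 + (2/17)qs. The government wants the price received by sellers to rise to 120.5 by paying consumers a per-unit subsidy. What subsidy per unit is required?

Required subsidy s = 50 per unit

At a seller price of 120.5, quantity supplied is -633.5 + 8.5·120.5 = 390.75.
Buyers absorb 390.75 only when they pay pb = 331 − (2/3)·390.75 = 70.5.
s = ps − pb = 120.5 − 70.5 = 50.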